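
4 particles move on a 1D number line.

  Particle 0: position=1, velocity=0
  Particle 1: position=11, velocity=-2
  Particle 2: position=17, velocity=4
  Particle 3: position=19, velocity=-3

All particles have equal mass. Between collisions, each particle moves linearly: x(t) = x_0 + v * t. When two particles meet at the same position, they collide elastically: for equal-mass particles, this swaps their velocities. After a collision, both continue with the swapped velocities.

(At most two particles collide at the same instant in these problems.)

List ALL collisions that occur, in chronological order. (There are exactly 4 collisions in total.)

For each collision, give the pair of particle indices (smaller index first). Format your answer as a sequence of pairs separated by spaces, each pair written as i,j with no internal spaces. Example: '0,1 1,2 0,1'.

Answer: 2,3 0,1 1,2 0,1

Derivation:
Collision at t=2/7: particles 2 and 3 swap velocities; positions: p0=1 p1=73/7 p2=127/7 p3=127/7; velocities now: v0=0 v1=-2 v2=-3 v3=4
Collision at t=5: particles 0 and 1 swap velocities; positions: p0=1 p1=1 p2=4 p3=37; velocities now: v0=-2 v1=0 v2=-3 v3=4
Collision at t=6: particles 1 and 2 swap velocities; positions: p0=-1 p1=1 p2=1 p3=41; velocities now: v0=-2 v1=-3 v2=0 v3=4
Collision at t=8: particles 0 and 1 swap velocities; positions: p0=-5 p1=-5 p2=1 p3=49; velocities now: v0=-3 v1=-2 v2=0 v3=4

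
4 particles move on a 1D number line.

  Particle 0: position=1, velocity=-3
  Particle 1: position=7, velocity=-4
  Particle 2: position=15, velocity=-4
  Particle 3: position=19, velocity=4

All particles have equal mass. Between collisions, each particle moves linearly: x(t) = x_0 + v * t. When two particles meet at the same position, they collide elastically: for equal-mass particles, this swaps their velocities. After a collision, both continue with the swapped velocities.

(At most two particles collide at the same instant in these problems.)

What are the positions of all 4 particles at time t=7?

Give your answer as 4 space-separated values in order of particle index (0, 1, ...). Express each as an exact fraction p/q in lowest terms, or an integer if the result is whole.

Answer: -21 -20 -13 47

Derivation:
Collision at t=6: particles 0 and 1 swap velocities; positions: p0=-17 p1=-17 p2=-9 p3=43; velocities now: v0=-4 v1=-3 v2=-4 v3=4
Advance to t=7 (no further collisions before then); velocities: v0=-4 v1=-3 v2=-4 v3=4; positions = -21 -20 -13 47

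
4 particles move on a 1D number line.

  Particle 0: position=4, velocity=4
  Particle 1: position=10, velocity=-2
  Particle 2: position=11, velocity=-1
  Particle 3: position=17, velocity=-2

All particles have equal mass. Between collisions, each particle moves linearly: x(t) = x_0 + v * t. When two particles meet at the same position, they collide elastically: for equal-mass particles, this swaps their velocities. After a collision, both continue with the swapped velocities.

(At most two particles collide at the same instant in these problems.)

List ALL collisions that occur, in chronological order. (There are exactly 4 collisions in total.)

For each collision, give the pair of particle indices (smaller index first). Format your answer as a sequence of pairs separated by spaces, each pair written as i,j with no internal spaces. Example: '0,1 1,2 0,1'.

Answer: 0,1 1,2 2,3 1,2

Derivation:
Collision at t=1: particles 0 and 1 swap velocities; positions: p0=8 p1=8 p2=10 p3=15; velocities now: v0=-2 v1=4 v2=-1 v3=-2
Collision at t=7/5: particles 1 and 2 swap velocities; positions: p0=36/5 p1=48/5 p2=48/5 p3=71/5; velocities now: v0=-2 v1=-1 v2=4 v3=-2
Collision at t=13/6: particles 2 and 3 swap velocities; positions: p0=17/3 p1=53/6 p2=38/3 p3=38/3; velocities now: v0=-2 v1=-1 v2=-2 v3=4
Collision at t=6: particles 1 and 2 swap velocities; positions: p0=-2 p1=5 p2=5 p3=28; velocities now: v0=-2 v1=-2 v2=-1 v3=4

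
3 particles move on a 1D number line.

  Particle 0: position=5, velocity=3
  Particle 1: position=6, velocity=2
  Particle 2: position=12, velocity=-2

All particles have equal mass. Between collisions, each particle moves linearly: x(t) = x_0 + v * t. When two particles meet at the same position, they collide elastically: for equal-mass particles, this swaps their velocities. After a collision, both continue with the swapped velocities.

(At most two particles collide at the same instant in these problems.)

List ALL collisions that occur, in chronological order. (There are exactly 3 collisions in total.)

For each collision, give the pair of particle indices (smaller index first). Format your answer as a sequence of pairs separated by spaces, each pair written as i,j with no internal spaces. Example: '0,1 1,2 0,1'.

Answer: 0,1 1,2 0,1

Derivation:
Collision at t=1: particles 0 and 1 swap velocities; positions: p0=8 p1=8 p2=10; velocities now: v0=2 v1=3 v2=-2
Collision at t=7/5: particles 1 and 2 swap velocities; positions: p0=44/5 p1=46/5 p2=46/5; velocities now: v0=2 v1=-2 v2=3
Collision at t=3/2: particles 0 and 1 swap velocities; positions: p0=9 p1=9 p2=19/2; velocities now: v0=-2 v1=2 v2=3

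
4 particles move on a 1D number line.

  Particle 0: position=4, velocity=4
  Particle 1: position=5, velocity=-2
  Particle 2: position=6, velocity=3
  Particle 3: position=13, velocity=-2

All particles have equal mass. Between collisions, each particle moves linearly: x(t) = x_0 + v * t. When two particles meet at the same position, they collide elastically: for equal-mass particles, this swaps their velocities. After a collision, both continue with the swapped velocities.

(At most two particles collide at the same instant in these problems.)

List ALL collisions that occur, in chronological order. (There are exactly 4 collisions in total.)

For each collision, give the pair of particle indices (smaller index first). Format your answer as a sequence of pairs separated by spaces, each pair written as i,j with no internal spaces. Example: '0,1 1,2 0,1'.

Collision at t=1/6: particles 0 and 1 swap velocities; positions: p0=14/3 p1=14/3 p2=13/2 p3=38/3; velocities now: v0=-2 v1=4 v2=3 v3=-2
Collision at t=7/5: particles 2 and 3 swap velocities; positions: p0=11/5 p1=48/5 p2=51/5 p3=51/5; velocities now: v0=-2 v1=4 v2=-2 v3=3
Collision at t=3/2: particles 1 and 2 swap velocities; positions: p0=2 p1=10 p2=10 p3=21/2; velocities now: v0=-2 v1=-2 v2=4 v3=3
Collision at t=2: particles 2 and 3 swap velocities; positions: p0=1 p1=9 p2=12 p3=12; velocities now: v0=-2 v1=-2 v2=3 v3=4

Answer: 0,1 2,3 1,2 2,3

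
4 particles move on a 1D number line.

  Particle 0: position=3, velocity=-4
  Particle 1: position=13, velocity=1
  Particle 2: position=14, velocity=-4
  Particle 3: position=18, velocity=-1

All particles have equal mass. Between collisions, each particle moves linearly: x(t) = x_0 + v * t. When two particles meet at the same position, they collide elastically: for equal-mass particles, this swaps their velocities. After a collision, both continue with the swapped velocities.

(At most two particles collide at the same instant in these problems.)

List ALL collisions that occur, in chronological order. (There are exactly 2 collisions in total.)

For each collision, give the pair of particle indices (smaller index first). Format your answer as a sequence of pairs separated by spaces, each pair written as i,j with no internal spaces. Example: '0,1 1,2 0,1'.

Answer: 1,2 2,3

Derivation:
Collision at t=1/5: particles 1 and 2 swap velocities; positions: p0=11/5 p1=66/5 p2=66/5 p3=89/5; velocities now: v0=-4 v1=-4 v2=1 v3=-1
Collision at t=5/2: particles 2 and 3 swap velocities; positions: p0=-7 p1=4 p2=31/2 p3=31/2; velocities now: v0=-4 v1=-4 v2=-1 v3=1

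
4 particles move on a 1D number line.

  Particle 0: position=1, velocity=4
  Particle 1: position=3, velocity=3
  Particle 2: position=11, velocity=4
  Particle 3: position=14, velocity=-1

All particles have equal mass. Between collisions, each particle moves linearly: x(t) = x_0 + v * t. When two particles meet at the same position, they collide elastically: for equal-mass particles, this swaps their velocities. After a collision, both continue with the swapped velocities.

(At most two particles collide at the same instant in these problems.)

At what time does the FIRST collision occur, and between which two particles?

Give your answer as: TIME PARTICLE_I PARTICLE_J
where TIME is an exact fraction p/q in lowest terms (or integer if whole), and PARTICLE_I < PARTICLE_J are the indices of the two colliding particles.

Answer: 3/5 2 3

Derivation:
Pair (0,1): pos 1,3 vel 4,3 -> gap=2, closing at 1/unit, collide at t=2
Pair (1,2): pos 3,11 vel 3,4 -> not approaching (rel speed -1 <= 0)
Pair (2,3): pos 11,14 vel 4,-1 -> gap=3, closing at 5/unit, collide at t=3/5
Earliest collision: t=3/5 between 2 and 3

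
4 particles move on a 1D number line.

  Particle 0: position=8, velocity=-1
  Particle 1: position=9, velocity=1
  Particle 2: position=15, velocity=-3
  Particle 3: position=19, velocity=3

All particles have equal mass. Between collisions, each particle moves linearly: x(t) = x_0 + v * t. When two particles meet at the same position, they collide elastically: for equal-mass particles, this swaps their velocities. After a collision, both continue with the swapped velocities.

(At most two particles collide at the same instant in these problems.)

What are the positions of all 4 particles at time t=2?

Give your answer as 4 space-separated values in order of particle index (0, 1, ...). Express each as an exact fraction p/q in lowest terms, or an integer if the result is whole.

Collision at t=3/2: particles 1 and 2 swap velocities; positions: p0=13/2 p1=21/2 p2=21/2 p3=47/2; velocities now: v0=-1 v1=-3 v2=1 v3=3
Advance to t=2 (no further collisions before then); velocities: v0=-1 v1=-3 v2=1 v3=3; positions = 6 9 11 25

Answer: 6 9 11 25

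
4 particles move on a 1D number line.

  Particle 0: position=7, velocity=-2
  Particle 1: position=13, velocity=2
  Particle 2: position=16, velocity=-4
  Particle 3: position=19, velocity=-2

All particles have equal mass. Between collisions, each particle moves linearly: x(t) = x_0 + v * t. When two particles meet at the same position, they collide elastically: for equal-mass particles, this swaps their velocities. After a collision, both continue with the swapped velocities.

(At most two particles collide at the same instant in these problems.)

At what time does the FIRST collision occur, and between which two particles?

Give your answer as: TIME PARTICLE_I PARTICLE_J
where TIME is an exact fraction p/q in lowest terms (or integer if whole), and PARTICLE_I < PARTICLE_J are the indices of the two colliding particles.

Answer: 1/2 1 2

Derivation:
Pair (0,1): pos 7,13 vel -2,2 -> not approaching (rel speed -4 <= 0)
Pair (1,2): pos 13,16 vel 2,-4 -> gap=3, closing at 6/unit, collide at t=1/2
Pair (2,3): pos 16,19 vel -4,-2 -> not approaching (rel speed -2 <= 0)
Earliest collision: t=1/2 between 1 and 2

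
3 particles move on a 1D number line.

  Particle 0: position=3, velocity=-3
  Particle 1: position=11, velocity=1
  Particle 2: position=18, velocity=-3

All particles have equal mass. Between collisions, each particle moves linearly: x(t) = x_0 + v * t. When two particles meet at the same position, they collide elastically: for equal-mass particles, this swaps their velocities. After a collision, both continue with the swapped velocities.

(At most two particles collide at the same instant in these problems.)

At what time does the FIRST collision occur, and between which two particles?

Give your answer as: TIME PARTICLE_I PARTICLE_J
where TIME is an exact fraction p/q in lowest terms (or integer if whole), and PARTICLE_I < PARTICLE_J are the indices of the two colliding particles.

Pair (0,1): pos 3,11 vel -3,1 -> not approaching (rel speed -4 <= 0)
Pair (1,2): pos 11,18 vel 1,-3 -> gap=7, closing at 4/unit, collide at t=7/4
Earliest collision: t=7/4 between 1 and 2

Answer: 7/4 1 2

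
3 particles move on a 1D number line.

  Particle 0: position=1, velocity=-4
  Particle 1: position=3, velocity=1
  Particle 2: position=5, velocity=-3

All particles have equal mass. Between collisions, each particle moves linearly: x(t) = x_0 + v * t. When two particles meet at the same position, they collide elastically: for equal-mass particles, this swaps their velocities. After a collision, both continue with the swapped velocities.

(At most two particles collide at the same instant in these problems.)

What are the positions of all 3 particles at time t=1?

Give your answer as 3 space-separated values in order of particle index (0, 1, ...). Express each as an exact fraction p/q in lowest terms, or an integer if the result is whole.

Collision at t=1/2: particles 1 and 2 swap velocities; positions: p0=-1 p1=7/2 p2=7/2; velocities now: v0=-4 v1=-3 v2=1
Advance to t=1 (no further collisions before then); velocities: v0=-4 v1=-3 v2=1; positions = -3 2 4

Answer: -3 2 4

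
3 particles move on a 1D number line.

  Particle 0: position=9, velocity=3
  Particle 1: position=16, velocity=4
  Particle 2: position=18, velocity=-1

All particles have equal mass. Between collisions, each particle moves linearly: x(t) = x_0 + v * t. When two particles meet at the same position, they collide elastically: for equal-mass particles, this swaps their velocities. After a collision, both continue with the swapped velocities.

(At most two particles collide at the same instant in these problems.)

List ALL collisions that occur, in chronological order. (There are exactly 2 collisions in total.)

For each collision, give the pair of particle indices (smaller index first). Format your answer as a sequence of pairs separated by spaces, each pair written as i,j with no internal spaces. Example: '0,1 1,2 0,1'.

Collision at t=2/5: particles 1 and 2 swap velocities; positions: p0=51/5 p1=88/5 p2=88/5; velocities now: v0=3 v1=-1 v2=4
Collision at t=9/4: particles 0 and 1 swap velocities; positions: p0=63/4 p1=63/4 p2=25; velocities now: v0=-1 v1=3 v2=4

Answer: 1,2 0,1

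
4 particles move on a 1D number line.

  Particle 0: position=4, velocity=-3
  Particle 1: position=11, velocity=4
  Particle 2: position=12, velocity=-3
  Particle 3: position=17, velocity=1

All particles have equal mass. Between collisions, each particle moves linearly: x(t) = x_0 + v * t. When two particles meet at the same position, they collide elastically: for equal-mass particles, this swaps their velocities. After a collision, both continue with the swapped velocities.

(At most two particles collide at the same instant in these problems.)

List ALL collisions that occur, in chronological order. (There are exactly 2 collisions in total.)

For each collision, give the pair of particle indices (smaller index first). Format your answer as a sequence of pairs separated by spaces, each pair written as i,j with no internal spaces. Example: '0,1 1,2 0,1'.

Collision at t=1/7: particles 1 and 2 swap velocities; positions: p0=25/7 p1=81/7 p2=81/7 p3=120/7; velocities now: v0=-3 v1=-3 v2=4 v3=1
Collision at t=2: particles 2 and 3 swap velocities; positions: p0=-2 p1=6 p2=19 p3=19; velocities now: v0=-3 v1=-3 v2=1 v3=4

Answer: 1,2 2,3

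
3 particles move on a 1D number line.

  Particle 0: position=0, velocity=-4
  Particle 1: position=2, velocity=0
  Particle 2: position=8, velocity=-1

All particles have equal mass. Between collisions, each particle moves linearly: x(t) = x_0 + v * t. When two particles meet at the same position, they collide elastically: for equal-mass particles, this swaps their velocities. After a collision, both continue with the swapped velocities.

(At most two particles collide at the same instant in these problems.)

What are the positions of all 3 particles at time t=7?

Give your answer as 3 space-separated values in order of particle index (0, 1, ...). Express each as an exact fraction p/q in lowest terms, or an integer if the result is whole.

Answer: -28 1 2

Derivation:
Collision at t=6: particles 1 and 2 swap velocities; positions: p0=-24 p1=2 p2=2; velocities now: v0=-4 v1=-1 v2=0
Advance to t=7 (no further collisions before then); velocities: v0=-4 v1=-1 v2=0; positions = -28 1 2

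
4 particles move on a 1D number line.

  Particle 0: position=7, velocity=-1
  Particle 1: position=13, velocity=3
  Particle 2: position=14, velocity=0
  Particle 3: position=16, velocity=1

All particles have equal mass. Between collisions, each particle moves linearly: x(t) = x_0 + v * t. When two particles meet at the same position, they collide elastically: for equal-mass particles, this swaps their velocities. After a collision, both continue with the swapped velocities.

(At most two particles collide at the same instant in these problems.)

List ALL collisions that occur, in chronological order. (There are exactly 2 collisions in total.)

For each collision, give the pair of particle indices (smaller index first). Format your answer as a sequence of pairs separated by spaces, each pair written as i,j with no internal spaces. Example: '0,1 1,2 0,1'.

Collision at t=1/3: particles 1 and 2 swap velocities; positions: p0=20/3 p1=14 p2=14 p3=49/3; velocities now: v0=-1 v1=0 v2=3 v3=1
Collision at t=3/2: particles 2 and 3 swap velocities; positions: p0=11/2 p1=14 p2=35/2 p3=35/2; velocities now: v0=-1 v1=0 v2=1 v3=3

Answer: 1,2 2,3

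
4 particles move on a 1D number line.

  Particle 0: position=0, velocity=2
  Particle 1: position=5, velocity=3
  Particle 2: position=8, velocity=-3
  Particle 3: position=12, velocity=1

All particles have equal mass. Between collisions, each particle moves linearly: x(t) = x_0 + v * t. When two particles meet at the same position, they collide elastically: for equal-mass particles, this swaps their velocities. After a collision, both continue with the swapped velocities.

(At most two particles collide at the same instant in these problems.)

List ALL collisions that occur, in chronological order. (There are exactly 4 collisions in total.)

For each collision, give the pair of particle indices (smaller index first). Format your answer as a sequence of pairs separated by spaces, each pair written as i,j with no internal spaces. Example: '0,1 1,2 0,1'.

Collision at t=1/2: particles 1 and 2 swap velocities; positions: p0=1 p1=13/2 p2=13/2 p3=25/2; velocities now: v0=2 v1=-3 v2=3 v3=1
Collision at t=8/5: particles 0 and 1 swap velocities; positions: p0=16/5 p1=16/5 p2=49/5 p3=68/5; velocities now: v0=-3 v1=2 v2=3 v3=1
Collision at t=7/2: particles 2 and 3 swap velocities; positions: p0=-5/2 p1=7 p2=31/2 p3=31/2; velocities now: v0=-3 v1=2 v2=1 v3=3
Collision at t=12: particles 1 and 2 swap velocities; positions: p0=-28 p1=24 p2=24 p3=41; velocities now: v0=-3 v1=1 v2=2 v3=3

Answer: 1,2 0,1 2,3 1,2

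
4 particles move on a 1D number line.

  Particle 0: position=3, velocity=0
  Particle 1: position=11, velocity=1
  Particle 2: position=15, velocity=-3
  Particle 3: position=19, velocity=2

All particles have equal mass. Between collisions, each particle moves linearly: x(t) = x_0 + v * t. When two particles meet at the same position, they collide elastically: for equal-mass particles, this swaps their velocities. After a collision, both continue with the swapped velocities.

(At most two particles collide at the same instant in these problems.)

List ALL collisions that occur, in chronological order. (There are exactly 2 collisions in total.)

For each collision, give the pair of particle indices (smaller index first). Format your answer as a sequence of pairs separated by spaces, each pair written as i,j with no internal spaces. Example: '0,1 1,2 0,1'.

Answer: 1,2 0,1

Derivation:
Collision at t=1: particles 1 and 2 swap velocities; positions: p0=3 p1=12 p2=12 p3=21; velocities now: v0=0 v1=-3 v2=1 v3=2
Collision at t=4: particles 0 and 1 swap velocities; positions: p0=3 p1=3 p2=15 p3=27; velocities now: v0=-3 v1=0 v2=1 v3=2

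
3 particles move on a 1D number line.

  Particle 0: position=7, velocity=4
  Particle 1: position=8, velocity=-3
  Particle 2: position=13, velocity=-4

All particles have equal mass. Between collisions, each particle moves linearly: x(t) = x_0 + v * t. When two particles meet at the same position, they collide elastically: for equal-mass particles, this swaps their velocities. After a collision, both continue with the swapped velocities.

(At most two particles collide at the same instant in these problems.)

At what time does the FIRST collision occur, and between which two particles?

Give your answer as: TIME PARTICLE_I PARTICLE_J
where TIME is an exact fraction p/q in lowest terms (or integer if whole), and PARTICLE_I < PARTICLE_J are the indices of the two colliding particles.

Pair (0,1): pos 7,8 vel 4,-3 -> gap=1, closing at 7/unit, collide at t=1/7
Pair (1,2): pos 8,13 vel -3,-4 -> gap=5, closing at 1/unit, collide at t=5
Earliest collision: t=1/7 between 0 and 1

Answer: 1/7 0 1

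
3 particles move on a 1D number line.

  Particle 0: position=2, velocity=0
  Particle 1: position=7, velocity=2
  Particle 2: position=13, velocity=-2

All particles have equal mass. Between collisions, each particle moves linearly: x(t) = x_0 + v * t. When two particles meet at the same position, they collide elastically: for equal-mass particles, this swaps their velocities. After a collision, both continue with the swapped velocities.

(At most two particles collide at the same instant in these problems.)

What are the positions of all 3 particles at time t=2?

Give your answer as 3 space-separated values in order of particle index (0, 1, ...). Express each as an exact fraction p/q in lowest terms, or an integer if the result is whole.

Collision at t=3/2: particles 1 and 2 swap velocities; positions: p0=2 p1=10 p2=10; velocities now: v0=0 v1=-2 v2=2
Advance to t=2 (no further collisions before then); velocities: v0=0 v1=-2 v2=2; positions = 2 9 11

Answer: 2 9 11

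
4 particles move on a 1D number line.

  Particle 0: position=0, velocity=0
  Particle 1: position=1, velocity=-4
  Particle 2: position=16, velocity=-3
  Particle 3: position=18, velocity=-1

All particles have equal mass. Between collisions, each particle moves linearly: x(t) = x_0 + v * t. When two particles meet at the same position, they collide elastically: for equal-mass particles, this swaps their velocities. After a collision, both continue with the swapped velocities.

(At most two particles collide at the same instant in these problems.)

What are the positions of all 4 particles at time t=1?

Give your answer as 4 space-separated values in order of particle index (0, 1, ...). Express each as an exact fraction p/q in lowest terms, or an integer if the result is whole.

Collision at t=1/4: particles 0 and 1 swap velocities; positions: p0=0 p1=0 p2=61/4 p3=71/4; velocities now: v0=-4 v1=0 v2=-3 v3=-1
Advance to t=1 (no further collisions before then); velocities: v0=-4 v1=0 v2=-3 v3=-1; positions = -3 0 13 17

Answer: -3 0 13 17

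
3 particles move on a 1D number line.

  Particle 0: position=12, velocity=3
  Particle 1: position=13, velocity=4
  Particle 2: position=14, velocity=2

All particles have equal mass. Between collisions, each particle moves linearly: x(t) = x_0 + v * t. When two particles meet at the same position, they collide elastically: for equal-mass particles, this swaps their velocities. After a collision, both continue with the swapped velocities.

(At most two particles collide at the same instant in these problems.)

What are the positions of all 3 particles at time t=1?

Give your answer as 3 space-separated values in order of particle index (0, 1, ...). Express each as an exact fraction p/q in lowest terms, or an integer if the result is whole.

Collision at t=1/2: particles 1 and 2 swap velocities; positions: p0=27/2 p1=15 p2=15; velocities now: v0=3 v1=2 v2=4
Advance to t=1 (no further collisions before then); velocities: v0=3 v1=2 v2=4; positions = 15 16 17

Answer: 15 16 17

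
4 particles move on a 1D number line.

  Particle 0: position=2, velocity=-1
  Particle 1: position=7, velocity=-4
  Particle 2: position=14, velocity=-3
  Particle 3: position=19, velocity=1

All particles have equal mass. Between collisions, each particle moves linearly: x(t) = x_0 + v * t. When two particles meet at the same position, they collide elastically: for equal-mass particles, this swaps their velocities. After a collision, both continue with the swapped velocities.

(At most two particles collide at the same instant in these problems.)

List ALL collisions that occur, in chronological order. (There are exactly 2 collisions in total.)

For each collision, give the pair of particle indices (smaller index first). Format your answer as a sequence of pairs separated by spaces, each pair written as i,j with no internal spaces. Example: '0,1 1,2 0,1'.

Collision at t=5/3: particles 0 and 1 swap velocities; positions: p0=1/3 p1=1/3 p2=9 p3=62/3; velocities now: v0=-4 v1=-1 v2=-3 v3=1
Collision at t=6: particles 1 and 2 swap velocities; positions: p0=-17 p1=-4 p2=-4 p3=25; velocities now: v0=-4 v1=-3 v2=-1 v3=1

Answer: 0,1 1,2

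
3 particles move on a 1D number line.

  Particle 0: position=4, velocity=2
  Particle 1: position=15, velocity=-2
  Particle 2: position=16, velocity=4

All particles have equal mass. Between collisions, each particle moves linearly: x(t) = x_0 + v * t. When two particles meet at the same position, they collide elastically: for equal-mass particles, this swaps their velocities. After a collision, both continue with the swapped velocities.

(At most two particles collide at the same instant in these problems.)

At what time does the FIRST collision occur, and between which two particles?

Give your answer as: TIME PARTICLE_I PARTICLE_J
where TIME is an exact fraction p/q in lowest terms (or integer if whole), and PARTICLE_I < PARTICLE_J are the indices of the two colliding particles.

Answer: 11/4 0 1

Derivation:
Pair (0,1): pos 4,15 vel 2,-2 -> gap=11, closing at 4/unit, collide at t=11/4
Pair (1,2): pos 15,16 vel -2,4 -> not approaching (rel speed -6 <= 0)
Earliest collision: t=11/4 between 0 and 1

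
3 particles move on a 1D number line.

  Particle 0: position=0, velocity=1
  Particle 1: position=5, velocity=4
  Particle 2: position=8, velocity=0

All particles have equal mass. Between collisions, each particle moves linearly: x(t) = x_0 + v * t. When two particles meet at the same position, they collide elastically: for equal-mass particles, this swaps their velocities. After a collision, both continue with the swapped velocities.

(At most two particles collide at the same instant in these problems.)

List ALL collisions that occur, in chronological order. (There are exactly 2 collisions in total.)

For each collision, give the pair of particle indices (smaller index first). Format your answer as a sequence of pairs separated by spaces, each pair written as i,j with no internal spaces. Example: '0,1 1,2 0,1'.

Collision at t=3/4: particles 1 and 2 swap velocities; positions: p0=3/4 p1=8 p2=8; velocities now: v0=1 v1=0 v2=4
Collision at t=8: particles 0 and 1 swap velocities; positions: p0=8 p1=8 p2=37; velocities now: v0=0 v1=1 v2=4

Answer: 1,2 0,1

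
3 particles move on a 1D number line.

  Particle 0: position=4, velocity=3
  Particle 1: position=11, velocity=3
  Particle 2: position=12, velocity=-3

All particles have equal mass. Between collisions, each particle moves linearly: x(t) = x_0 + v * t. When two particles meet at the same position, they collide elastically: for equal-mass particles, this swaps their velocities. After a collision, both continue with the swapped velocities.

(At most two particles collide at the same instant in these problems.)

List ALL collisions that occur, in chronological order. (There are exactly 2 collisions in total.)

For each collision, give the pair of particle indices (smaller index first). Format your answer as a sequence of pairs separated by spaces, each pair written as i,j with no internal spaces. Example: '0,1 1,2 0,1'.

Collision at t=1/6: particles 1 and 2 swap velocities; positions: p0=9/2 p1=23/2 p2=23/2; velocities now: v0=3 v1=-3 v2=3
Collision at t=4/3: particles 0 and 1 swap velocities; positions: p0=8 p1=8 p2=15; velocities now: v0=-3 v1=3 v2=3

Answer: 1,2 0,1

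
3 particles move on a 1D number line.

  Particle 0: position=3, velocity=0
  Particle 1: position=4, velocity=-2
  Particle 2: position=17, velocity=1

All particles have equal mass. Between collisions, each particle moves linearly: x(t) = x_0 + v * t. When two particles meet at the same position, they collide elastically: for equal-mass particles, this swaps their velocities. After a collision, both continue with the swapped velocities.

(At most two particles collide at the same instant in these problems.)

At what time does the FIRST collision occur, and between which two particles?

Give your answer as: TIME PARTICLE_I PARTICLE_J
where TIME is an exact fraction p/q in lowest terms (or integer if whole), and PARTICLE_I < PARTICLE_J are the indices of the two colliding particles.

Answer: 1/2 0 1

Derivation:
Pair (0,1): pos 3,4 vel 0,-2 -> gap=1, closing at 2/unit, collide at t=1/2
Pair (1,2): pos 4,17 vel -2,1 -> not approaching (rel speed -3 <= 0)
Earliest collision: t=1/2 between 0 and 1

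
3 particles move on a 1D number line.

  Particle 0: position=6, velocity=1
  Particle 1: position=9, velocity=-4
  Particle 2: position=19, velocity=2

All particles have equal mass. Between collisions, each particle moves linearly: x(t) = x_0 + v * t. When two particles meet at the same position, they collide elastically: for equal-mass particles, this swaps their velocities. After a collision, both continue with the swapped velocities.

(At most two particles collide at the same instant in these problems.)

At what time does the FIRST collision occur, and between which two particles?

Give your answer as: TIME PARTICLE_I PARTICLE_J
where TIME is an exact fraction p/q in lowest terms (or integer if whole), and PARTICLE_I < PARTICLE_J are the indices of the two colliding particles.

Answer: 3/5 0 1

Derivation:
Pair (0,1): pos 6,9 vel 1,-4 -> gap=3, closing at 5/unit, collide at t=3/5
Pair (1,2): pos 9,19 vel -4,2 -> not approaching (rel speed -6 <= 0)
Earliest collision: t=3/5 between 0 and 1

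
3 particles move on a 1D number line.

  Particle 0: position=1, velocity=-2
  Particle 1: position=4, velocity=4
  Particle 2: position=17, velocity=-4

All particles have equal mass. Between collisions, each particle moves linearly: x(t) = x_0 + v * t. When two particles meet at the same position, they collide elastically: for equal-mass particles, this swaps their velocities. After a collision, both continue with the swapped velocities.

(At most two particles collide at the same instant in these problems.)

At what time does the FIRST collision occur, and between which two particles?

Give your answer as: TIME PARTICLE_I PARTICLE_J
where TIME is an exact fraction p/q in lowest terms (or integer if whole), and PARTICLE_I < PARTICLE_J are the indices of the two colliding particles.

Answer: 13/8 1 2

Derivation:
Pair (0,1): pos 1,4 vel -2,4 -> not approaching (rel speed -6 <= 0)
Pair (1,2): pos 4,17 vel 4,-4 -> gap=13, closing at 8/unit, collide at t=13/8
Earliest collision: t=13/8 between 1 and 2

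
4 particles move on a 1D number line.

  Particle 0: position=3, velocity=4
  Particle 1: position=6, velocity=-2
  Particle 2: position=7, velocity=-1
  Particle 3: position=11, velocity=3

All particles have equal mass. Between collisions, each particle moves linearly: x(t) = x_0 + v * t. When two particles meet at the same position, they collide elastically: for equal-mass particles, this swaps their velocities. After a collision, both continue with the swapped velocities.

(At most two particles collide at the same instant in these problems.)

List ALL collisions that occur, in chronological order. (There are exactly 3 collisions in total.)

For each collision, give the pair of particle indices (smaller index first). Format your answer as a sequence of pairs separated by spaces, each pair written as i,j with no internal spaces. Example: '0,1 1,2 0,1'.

Collision at t=1/2: particles 0 and 1 swap velocities; positions: p0=5 p1=5 p2=13/2 p3=25/2; velocities now: v0=-2 v1=4 v2=-1 v3=3
Collision at t=4/5: particles 1 and 2 swap velocities; positions: p0=22/5 p1=31/5 p2=31/5 p3=67/5; velocities now: v0=-2 v1=-1 v2=4 v3=3
Collision at t=8: particles 2 and 3 swap velocities; positions: p0=-10 p1=-1 p2=35 p3=35; velocities now: v0=-2 v1=-1 v2=3 v3=4

Answer: 0,1 1,2 2,3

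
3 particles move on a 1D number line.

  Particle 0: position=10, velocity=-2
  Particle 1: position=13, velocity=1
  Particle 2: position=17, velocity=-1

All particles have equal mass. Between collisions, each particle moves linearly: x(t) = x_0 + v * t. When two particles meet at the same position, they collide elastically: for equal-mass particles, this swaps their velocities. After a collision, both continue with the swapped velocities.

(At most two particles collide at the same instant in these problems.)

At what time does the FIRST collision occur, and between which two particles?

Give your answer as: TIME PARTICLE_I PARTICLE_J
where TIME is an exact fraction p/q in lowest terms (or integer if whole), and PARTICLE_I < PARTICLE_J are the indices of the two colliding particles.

Pair (0,1): pos 10,13 vel -2,1 -> not approaching (rel speed -3 <= 0)
Pair (1,2): pos 13,17 vel 1,-1 -> gap=4, closing at 2/unit, collide at t=2
Earliest collision: t=2 between 1 and 2

Answer: 2 1 2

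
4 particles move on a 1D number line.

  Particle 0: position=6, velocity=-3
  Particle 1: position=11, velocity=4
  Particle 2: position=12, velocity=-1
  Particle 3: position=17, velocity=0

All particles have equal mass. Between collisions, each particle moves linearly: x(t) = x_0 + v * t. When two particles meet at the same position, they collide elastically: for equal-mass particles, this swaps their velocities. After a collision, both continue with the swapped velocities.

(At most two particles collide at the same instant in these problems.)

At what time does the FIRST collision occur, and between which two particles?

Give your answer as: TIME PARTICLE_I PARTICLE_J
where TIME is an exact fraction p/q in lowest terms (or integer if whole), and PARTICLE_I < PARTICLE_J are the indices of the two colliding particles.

Pair (0,1): pos 6,11 vel -3,4 -> not approaching (rel speed -7 <= 0)
Pair (1,2): pos 11,12 vel 4,-1 -> gap=1, closing at 5/unit, collide at t=1/5
Pair (2,3): pos 12,17 vel -1,0 -> not approaching (rel speed -1 <= 0)
Earliest collision: t=1/5 between 1 and 2

Answer: 1/5 1 2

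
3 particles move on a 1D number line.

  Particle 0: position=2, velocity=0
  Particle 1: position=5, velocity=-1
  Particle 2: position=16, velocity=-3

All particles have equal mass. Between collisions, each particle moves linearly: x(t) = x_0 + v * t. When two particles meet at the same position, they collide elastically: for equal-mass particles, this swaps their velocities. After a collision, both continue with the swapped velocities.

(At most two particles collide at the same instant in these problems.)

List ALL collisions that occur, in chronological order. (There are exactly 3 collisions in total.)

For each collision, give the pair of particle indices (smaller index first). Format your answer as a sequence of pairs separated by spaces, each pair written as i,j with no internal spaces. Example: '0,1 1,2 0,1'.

Answer: 0,1 1,2 0,1

Derivation:
Collision at t=3: particles 0 and 1 swap velocities; positions: p0=2 p1=2 p2=7; velocities now: v0=-1 v1=0 v2=-3
Collision at t=14/3: particles 1 and 2 swap velocities; positions: p0=1/3 p1=2 p2=2; velocities now: v0=-1 v1=-3 v2=0
Collision at t=11/2: particles 0 and 1 swap velocities; positions: p0=-1/2 p1=-1/2 p2=2; velocities now: v0=-3 v1=-1 v2=0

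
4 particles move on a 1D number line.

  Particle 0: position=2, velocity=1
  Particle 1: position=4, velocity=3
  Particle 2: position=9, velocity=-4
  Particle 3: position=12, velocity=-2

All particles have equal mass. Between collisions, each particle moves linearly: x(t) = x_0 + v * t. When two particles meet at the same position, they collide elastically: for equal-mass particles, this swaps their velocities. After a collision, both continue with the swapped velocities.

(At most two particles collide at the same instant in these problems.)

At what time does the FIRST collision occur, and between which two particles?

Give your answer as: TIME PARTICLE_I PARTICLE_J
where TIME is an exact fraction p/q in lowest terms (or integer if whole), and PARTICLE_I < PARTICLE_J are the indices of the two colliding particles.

Pair (0,1): pos 2,4 vel 1,3 -> not approaching (rel speed -2 <= 0)
Pair (1,2): pos 4,9 vel 3,-4 -> gap=5, closing at 7/unit, collide at t=5/7
Pair (2,3): pos 9,12 vel -4,-2 -> not approaching (rel speed -2 <= 0)
Earliest collision: t=5/7 between 1 and 2

Answer: 5/7 1 2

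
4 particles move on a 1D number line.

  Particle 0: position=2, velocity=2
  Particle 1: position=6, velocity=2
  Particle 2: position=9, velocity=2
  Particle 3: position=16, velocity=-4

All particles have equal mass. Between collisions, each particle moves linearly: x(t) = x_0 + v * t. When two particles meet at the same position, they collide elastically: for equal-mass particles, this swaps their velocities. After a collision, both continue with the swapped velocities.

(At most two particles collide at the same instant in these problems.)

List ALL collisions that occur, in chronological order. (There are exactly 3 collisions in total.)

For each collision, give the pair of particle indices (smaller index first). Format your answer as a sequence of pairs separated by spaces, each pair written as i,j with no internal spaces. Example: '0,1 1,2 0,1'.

Collision at t=7/6: particles 2 and 3 swap velocities; positions: p0=13/3 p1=25/3 p2=34/3 p3=34/3; velocities now: v0=2 v1=2 v2=-4 v3=2
Collision at t=5/3: particles 1 and 2 swap velocities; positions: p0=16/3 p1=28/3 p2=28/3 p3=37/3; velocities now: v0=2 v1=-4 v2=2 v3=2
Collision at t=7/3: particles 0 and 1 swap velocities; positions: p0=20/3 p1=20/3 p2=32/3 p3=41/3; velocities now: v0=-4 v1=2 v2=2 v3=2

Answer: 2,3 1,2 0,1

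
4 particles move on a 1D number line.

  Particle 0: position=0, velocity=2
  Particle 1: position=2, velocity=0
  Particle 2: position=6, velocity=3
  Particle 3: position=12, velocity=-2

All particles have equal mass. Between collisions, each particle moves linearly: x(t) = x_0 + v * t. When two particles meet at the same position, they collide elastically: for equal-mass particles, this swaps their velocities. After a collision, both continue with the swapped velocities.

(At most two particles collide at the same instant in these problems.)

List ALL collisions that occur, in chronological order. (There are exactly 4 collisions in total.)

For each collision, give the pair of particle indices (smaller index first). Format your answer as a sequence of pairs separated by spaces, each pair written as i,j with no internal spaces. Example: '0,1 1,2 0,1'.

Collision at t=1: particles 0 and 1 swap velocities; positions: p0=2 p1=2 p2=9 p3=10; velocities now: v0=0 v1=2 v2=3 v3=-2
Collision at t=6/5: particles 2 and 3 swap velocities; positions: p0=2 p1=12/5 p2=48/5 p3=48/5; velocities now: v0=0 v1=2 v2=-2 v3=3
Collision at t=3: particles 1 and 2 swap velocities; positions: p0=2 p1=6 p2=6 p3=15; velocities now: v0=0 v1=-2 v2=2 v3=3
Collision at t=5: particles 0 and 1 swap velocities; positions: p0=2 p1=2 p2=10 p3=21; velocities now: v0=-2 v1=0 v2=2 v3=3

Answer: 0,1 2,3 1,2 0,1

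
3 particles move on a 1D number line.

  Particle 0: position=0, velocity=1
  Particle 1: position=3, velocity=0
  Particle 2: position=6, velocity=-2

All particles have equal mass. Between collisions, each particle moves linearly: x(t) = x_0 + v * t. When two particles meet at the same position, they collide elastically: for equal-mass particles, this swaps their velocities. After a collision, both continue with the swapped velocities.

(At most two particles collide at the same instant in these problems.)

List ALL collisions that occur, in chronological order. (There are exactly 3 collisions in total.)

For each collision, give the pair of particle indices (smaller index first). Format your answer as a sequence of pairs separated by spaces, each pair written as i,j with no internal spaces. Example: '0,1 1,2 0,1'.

Answer: 1,2 0,1 1,2

Derivation:
Collision at t=3/2: particles 1 and 2 swap velocities; positions: p0=3/2 p1=3 p2=3; velocities now: v0=1 v1=-2 v2=0
Collision at t=2: particles 0 and 1 swap velocities; positions: p0=2 p1=2 p2=3; velocities now: v0=-2 v1=1 v2=0
Collision at t=3: particles 1 and 2 swap velocities; positions: p0=0 p1=3 p2=3; velocities now: v0=-2 v1=0 v2=1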